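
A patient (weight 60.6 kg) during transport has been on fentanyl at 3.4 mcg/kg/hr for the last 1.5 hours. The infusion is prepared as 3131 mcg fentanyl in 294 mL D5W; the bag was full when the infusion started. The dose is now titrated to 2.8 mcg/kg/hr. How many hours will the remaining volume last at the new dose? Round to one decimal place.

16.6 hours

Initial rate:
Dose = 3.4 mcg/kg/hr × 60.6 kg = 206.04 mcg/hr
Concentration = 3131 mcg ÷ 294 mL = 10.64966 mcg/mL
Rate = 206.04 mcg/hr ÷ 10.64966 mcg/mL = 19.3471 mL/hr
Volume infused so far = 19.3471 mL/hr × 1.5 hr = 29.02065 mL
Volume remaining = 294 − 29.02065 = 264.9794 mL
New rate:
Dose = 2.8 mcg/kg/hr × 60.6 kg = 169.68 mcg/hr
Rate = 169.68 mcg/hr ÷ 10.64966 mcg/mL = 15.9329 mL/hr
Time remaining = 264.9794 mL ÷ 15.9329 mL/hr = 16.63095 hr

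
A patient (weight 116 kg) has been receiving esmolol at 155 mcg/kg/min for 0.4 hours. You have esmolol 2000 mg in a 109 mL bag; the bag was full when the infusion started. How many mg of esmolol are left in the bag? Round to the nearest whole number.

Dose = 155 mcg/kg/min × 116 kg = 17980 mcg/min
17980 mcg/min × 60 min/hr = 1078800 mcg/hr
Concentration = 2000 mg ÷ 109 mL = 18.34862 mg/mL = 18348.62 mcg/mL
Rate = 1078800 mcg/hr ÷ 18348.62 mcg/mL = 58.7946 mL/hr
Volume infused = 58.7946 mL/hr × 0.4 hr = 23.51784 mL
Volume remaining = 109 − 23.51784 = 85.48216 mL
Drug remaining = 85.48216 mL × 18348.62 mcg/mL = 1568480 mcg = 1568.48 mg

1568 mg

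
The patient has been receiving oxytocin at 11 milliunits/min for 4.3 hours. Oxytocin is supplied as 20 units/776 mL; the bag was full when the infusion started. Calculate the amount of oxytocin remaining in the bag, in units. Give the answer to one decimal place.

11 milliunits/min × 60 min/hr = 660 milliunits/hr
Concentration = 20 units ÷ 776 mL = 0.0257732 units/mL = 25.7732 milliunits/mL
Rate = 660 milliunits/hr ÷ 25.7732 milliunits/mL = 25.608 mL/hr
Volume infused = 25.608 mL/hr × 4.3 hr = 110.1144 mL
Volume remaining = 776 − 110.1144 = 665.8856 mL
Drug remaining = 665.8856 mL × 25.7732 milliunits/mL = 17162 milliunits = 17.162 units

17.2 units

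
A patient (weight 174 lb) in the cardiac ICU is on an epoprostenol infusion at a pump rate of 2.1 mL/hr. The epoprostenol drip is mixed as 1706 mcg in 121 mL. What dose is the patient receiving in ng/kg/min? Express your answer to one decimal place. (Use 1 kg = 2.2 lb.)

6.2 ng/kg/min

Weight = 174 lb ÷ 2.2 lb/kg = 79.09091 kg
Concentration = 1706 mcg ÷ 121 mL = 14.09917 mcg/mL = 14099.17 ng/mL
Drug rate = 2.1 mL/hr × 14099.17 ng/mL = 29608.26 ng/hr
29608.26 ng/hr ÷ 60 min/hr = 493.4711 ng/min
493.4711 ng/min ÷ 79.09091 kg = 6.239289 ng/kg/min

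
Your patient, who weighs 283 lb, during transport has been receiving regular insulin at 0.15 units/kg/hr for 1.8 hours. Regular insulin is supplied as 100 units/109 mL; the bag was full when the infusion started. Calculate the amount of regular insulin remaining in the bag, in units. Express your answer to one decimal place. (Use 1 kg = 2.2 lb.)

65.3 units

Weight = 283 lb ÷ 2.2 lb/kg = 128.6364 kg
Dose = 0.15 units/kg/hr × 128.6364 kg = 19.29545 units/hr
Concentration = 100 units ÷ 109 mL = 0.9174312 units/mL
Rate = 19.29545 units/hr ÷ 0.9174312 units/mL = 21.03205 mL/hr
Volume infused = 21.03205 mL/hr × 1.8 hr = 37.85768 mL
Volume remaining = 109 − 37.85768 = 71.14232 mL
Drug remaining = 71.14232 mL × 0.9174312 units/mL = 65.26818 units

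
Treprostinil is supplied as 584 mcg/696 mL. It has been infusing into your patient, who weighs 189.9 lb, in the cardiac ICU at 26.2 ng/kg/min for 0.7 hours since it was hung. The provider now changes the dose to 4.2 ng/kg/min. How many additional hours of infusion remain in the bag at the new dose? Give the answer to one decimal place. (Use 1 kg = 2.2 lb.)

Initial rate:
Weight = 189.9 lb ÷ 2.2 lb/kg = 86.31818 kg
Dose = 26.2 ng/kg/min × 86.31818 kg = 2261.536 ng/min
2261.536 ng/min × 60 min/hr = 135692.2 ng/hr
Concentration = 584 mcg ÷ 696 mL = 0.8390805 mcg/mL = 839.0805 ng/mL
Rate = 135692.2 ng/hr ÷ 839.0805 ng/mL = 161.7153 mL/hr
Volume infused so far = 161.7153 mL/hr × 0.7 hr = 113.2007 mL
Volume remaining = 696 − 113.2007 = 582.7993 mL
New rate:
Dose = 4.2 ng/kg/min × 86.31818 kg = 362.5364 ng/min
362.5364 ng/min × 60 min/hr = 21752.18 ng/hr
Rate = 21752.18 ng/hr ÷ 839.0805 ng/mL = 25.92383 mL/hr
Time remaining = 582.7993 mL ÷ 25.92383 mL/hr = 22.48121 hr

22.5 hours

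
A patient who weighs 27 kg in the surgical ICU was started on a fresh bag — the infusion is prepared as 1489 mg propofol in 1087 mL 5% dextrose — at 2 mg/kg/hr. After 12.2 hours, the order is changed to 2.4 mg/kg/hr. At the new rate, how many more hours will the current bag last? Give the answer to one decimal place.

12.8 hours

Initial rate:
Dose = 2 mg/kg/hr × 27 kg = 54 mg/hr
Concentration = 1489 mg ÷ 1087 mL = 1.369825 mg/mL
Rate = 54 mg/hr ÷ 1.369825 mg/mL = 39.42109 mL/hr
Volume infused so far = 39.42109 mL/hr × 12.2 hr = 480.9373 mL
Volume remaining = 1087 − 480.9373 = 606.0627 mL
New rate:
Dose = 2.4 mg/kg/hr × 27 kg = 64.8 mg/hr
Rate = 64.8 mg/hr ÷ 1.369825 mg/mL = 47.30531 mL/hr
Time remaining = 606.0627 mL ÷ 47.30531 mL/hr = 12.81173 hr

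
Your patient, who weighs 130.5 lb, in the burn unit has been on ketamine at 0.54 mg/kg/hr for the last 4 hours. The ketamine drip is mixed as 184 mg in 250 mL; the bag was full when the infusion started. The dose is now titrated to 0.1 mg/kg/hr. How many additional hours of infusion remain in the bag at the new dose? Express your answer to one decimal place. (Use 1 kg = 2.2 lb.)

9.4 hours

Initial rate:
Weight = 130.5 lb ÷ 2.2 lb/kg = 59.31818 kg
Dose = 0.54 mg/kg/hr × 59.31818 kg = 32.03182 mg/hr
Concentration = 184 mg ÷ 250 mL = 0.736 mg/mL
Rate = 32.03182 mg/hr ÷ 0.736 mg/mL = 43.52149 mL/hr
Volume infused so far = 43.52149 mL/hr × 4 hr = 174.086 mL
Volume remaining = 250 − 174.086 = 75.91403 mL
New rate:
Dose = 0.1 mg/kg/hr × 59.31818 kg = 5.931818 mg/hr
Rate = 5.931818 mg/hr ÷ 0.736 mg/mL = 8.059536 mL/hr
Time remaining = 75.91403 mL ÷ 8.059536 mL/hr = 9.419157 hr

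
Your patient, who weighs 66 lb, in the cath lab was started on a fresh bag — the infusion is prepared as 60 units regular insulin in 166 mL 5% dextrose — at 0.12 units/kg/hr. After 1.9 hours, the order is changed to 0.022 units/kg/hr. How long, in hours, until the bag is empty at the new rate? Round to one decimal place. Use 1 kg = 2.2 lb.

Initial rate:
Weight = 66 lb ÷ 2.2 lb/kg = 30 kg
Dose = 0.12 units/kg/hr × 30 kg = 3.6 units/hr
Concentration = 60 units ÷ 166 mL = 0.3614458 units/mL
Rate = 3.6 units/hr ÷ 0.3614458 units/mL = 9.96 mL/hr
Volume infused so far = 9.96 mL/hr × 1.9 hr = 18.924 mL
Volume remaining = 166 − 18.924 = 147.076 mL
New rate:
Dose = 0.022 units/kg/hr × 30 kg = 0.66 units/hr
Rate = 0.66 units/hr ÷ 0.3614458 units/mL = 1.826 mL/hr
Time remaining = 147.076 mL ÷ 1.826 mL/hr = 80.54545 hr

80.5 hours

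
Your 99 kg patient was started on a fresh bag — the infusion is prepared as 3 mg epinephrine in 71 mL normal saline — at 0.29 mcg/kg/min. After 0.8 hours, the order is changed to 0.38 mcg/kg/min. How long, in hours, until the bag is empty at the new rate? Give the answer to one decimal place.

0.7 hours

Initial rate:
Dose = 0.29 mcg/kg/min × 99 kg = 28.71 mcg/min
28.71 mcg/min × 60 min/hr = 1722.6 mcg/hr
Concentration = 3 mg ÷ 71 mL = 0.04225352 mg/mL = 42.25352 mcg/mL
Rate = 1722.6 mcg/hr ÷ 42.25352 mcg/mL = 40.7682 mL/hr
Volume infused so far = 40.7682 mL/hr × 0.8 hr = 32.61456 mL
Volume remaining = 71 − 32.61456 = 38.38544 mL
New rate:
Dose = 0.38 mcg/kg/min × 99 kg = 37.62 mcg/min
37.62 mcg/min × 60 min/hr = 2257.2 mcg/hr
Rate = 2257.2 mcg/hr ÷ 42.25352 mcg/mL = 53.4204 mL/hr
Time remaining = 38.38544 mL ÷ 53.4204 mL/hr = 0.718554 hr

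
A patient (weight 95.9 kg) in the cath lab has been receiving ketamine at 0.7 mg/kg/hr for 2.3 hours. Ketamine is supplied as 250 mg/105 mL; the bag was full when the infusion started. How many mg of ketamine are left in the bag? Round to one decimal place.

95.6 mg

Dose = 0.7 mg/kg/hr × 95.9 kg = 67.13 mg/hr
Concentration = 250 mg ÷ 105 mL = 2.380952 mg/mL
Rate = 67.13 mg/hr ÷ 2.380952 mg/mL = 28.1946 mL/hr
Volume infused = 28.1946 mL/hr × 2.3 hr = 64.84758 mL
Volume remaining = 105 − 64.84758 = 40.15242 mL
Drug remaining = 40.15242 mL × 2.380952 mg/mL = 95.601 mg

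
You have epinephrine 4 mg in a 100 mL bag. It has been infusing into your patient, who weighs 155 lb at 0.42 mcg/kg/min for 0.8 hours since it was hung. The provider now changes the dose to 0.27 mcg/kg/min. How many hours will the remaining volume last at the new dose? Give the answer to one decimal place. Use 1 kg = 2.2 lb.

Initial rate:
Weight = 155 lb ÷ 2.2 lb/kg = 70.45455 kg
Dose = 0.42 mcg/kg/min × 70.45455 kg = 29.59091 mcg/min
29.59091 mcg/min × 60 min/hr = 1775.455 mcg/hr
Concentration = 4 mg ÷ 100 mL = 0.04 mg/mL = 40 mcg/mL
Rate = 1775.455 mcg/hr ÷ 40 mcg/mL = 44.38636 mL/hr
Volume infused so far = 44.38636 mL/hr × 0.8 hr = 35.50909 mL
Volume remaining = 100 − 35.50909 = 64.49091 mL
New rate:
Dose = 0.27 mcg/kg/min × 70.45455 kg = 19.02273 mcg/min
19.02273 mcg/min × 60 min/hr = 1141.364 mcg/hr
Rate = 1141.364 mcg/hr ÷ 40 mcg/mL = 28.53409 mL/hr
Time remaining = 64.49091 mL ÷ 28.53409 mL/hr = 2.260135 hr

2.3 hours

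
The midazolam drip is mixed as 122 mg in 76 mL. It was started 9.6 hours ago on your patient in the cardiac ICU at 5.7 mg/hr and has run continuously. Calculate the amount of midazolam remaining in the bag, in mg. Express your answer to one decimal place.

Concentration = 122 mg ÷ 76 mL = 1.605263 mg/mL
Rate = 5.7 mg/hr ÷ 1.605263 mg/mL = 3.55082 mL/hr
Volume infused = 3.55082 mL/hr × 9.6 hr = 34.08787 mL
Volume remaining = 76 − 34.08787 = 41.91213 mL
Drug remaining = 41.91213 mL × 1.605263 mg/mL = 67.28 mg

67.3 mg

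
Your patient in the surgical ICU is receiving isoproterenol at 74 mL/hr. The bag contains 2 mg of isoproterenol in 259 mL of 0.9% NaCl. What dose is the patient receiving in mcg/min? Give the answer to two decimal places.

9.52 mcg/min

Concentration = 2 mg ÷ 259 mL = 0.007722008 mg/mL = 7.722008 mcg/mL
Drug rate = 74 mL/hr × 7.722008 mcg/mL = 571.4286 mcg/hr
571.4286 mcg/hr ÷ 60 min/hr = 9.52381 mcg/min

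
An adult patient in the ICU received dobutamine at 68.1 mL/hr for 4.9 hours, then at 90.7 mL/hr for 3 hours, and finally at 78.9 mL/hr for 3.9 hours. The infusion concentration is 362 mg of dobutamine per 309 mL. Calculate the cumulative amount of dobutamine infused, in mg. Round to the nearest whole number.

Concentration = 362 mg ÷ 309 mL = 1.171521 mg/mL
Stage 1: 68.1 mL/hr × 4.9 hr = 333.69 mL → 333.69 mL × 1.171521 mg/mL = 390.9249 mg
Stage 2: 90.7 mL/hr × 3 hr = 272.1 mL → 272.1 mL × 1.171521 mg/mL = 318.7709 mg
Stage 3: 78.9 mL/hr × 3.9 hr = 307.71 mL → 307.71 mL × 1.171521 mg/mL = 360.4887 mg
Total = 390.9249 + 318.7709 + 360.4887 = 1070.184 mg

1070 mg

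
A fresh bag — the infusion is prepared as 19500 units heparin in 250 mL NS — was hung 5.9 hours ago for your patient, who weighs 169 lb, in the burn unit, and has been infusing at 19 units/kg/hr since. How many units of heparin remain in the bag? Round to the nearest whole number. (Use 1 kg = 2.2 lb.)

Weight = 169 lb ÷ 2.2 lb/kg = 76.81818 kg
Dose = 19 units/kg/hr × 76.81818 kg = 1459.545 units/hr
Concentration = 19500 units ÷ 250 mL = 78 units/mL
Rate = 1459.545 units/hr ÷ 78 units/mL = 18.71212 mL/hr
Volume infused = 18.71212 mL/hr × 5.9 hr = 110.4015 mL
Volume remaining = 250 − 110.4015 = 139.5985 mL
Drug remaining = 139.5985 mL × 78 units/mL = 10888.68 units

10889 units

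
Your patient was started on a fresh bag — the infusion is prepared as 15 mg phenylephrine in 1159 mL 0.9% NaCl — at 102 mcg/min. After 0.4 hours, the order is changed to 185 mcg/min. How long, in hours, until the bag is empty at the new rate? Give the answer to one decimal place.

1.1 hours

Initial rate:
102 mcg/min × 60 min/hr = 6120 mcg/hr
Concentration = 15 mg ÷ 1159 mL = 0.01294219 mg/mL = 12.94219 mcg/mL
Rate = 6120 mcg/hr ÷ 12.94219 mcg/mL = 472.872 mL/hr
Volume infused so far = 472.872 mL/hr × 0.4 hr = 189.1488 mL
Volume remaining = 1159 − 189.1488 = 969.8512 mL
New rate:
185 mcg/min × 60 min/hr = 11100 mcg/hr
Rate = 11100 mcg/hr ÷ 12.94219 mcg/mL = 857.66 mL/hr
Time remaining = 969.8512 mL ÷ 857.66 mL/hr = 1.130811 hr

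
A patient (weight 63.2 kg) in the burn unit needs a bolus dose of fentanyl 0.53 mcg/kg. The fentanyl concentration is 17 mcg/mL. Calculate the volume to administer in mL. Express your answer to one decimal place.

Dose = 0.53 mcg/kg × 63.2 kg = 33.496 mcg
Volume = 33.496 mcg ÷ 17 mcg/mL = 1.970353 mL

2.0 mL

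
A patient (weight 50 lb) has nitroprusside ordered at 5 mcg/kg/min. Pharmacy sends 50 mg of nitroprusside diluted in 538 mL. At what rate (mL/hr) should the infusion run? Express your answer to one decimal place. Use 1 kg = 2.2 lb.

Weight = 50 lb ÷ 2.2 lb/kg = 22.72727 kg
Dose = 5 mcg/kg/min × 22.72727 kg = 113.6364 mcg/min
113.6364 mcg/min × 60 min/hr = 6818.182 mcg/hr
Concentration = 50 mg ÷ 538 mL = 0.0929368 mg/mL = 92.9368 mcg/mL
Rate = 6818.182 mcg/hr ÷ 92.9368 mcg/mL = 73.36364 mL/hr

73.4 mL/hr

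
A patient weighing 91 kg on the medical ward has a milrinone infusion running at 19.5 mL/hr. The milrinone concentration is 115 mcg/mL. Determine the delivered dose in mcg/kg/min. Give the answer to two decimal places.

0.41 mcg/kg/min

Drug rate = 19.5 mL/hr × 115 mcg/mL = 2242.5 mcg/hr
2242.5 mcg/hr ÷ 60 min/hr = 37.375 mcg/min
37.375 mcg/min ÷ 91 kg = 0.4107143 mcg/kg/min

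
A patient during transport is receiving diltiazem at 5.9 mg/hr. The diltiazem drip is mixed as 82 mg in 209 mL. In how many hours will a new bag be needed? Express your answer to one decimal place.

13.9 hours

Concentration = 82 mg ÷ 209 mL = 0.3923445 mg/mL
Rate = 5.9 mg/hr ÷ 0.3923445 mg/mL = 15.0378 mL/hr
Duration = 209 mL ÷ 15.0378 mL/hr = 13.89831 hr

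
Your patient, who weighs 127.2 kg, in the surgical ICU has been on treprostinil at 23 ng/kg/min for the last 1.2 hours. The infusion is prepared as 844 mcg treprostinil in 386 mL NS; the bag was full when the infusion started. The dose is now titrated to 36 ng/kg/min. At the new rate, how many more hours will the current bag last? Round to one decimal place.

Initial rate:
Dose = 23 ng/kg/min × 127.2 kg = 2925.6 ng/min
2925.6 ng/min × 60 min/hr = 175536 ng/hr
Concentration = 844 mcg ÷ 386 mL = 2.186528 mcg/mL = 2186.528 ng/mL
Rate = 175536 ng/hr ÷ 2186.528 ng/mL = 80.28068 mL/hr
Volume infused so far = 80.28068 mL/hr × 1.2 hr = 96.33682 mL
Volume remaining = 386 − 96.33682 = 289.6632 mL
New rate:
Dose = 36 ng/kg/min × 127.2 kg = 4579.2 ng/min
4579.2 ng/min × 60 min/hr = 274752 ng/hr
Rate = 274752 ng/hr ÷ 2186.528 ng/mL = 125.6567 mL/hr
Time remaining = 289.6632 mL ÷ 125.6567 mL/hr = 2.305195 hr

2.3 hours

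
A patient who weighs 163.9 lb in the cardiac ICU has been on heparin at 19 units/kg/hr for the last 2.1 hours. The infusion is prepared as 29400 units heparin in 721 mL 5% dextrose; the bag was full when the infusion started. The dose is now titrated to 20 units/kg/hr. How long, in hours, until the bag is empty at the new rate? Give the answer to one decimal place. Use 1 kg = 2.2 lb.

17.7 hours

Initial rate:
Weight = 163.9 lb ÷ 2.2 lb/kg = 74.5 kg
Dose = 19 units/kg/hr × 74.5 kg = 1415.5 units/hr
Concentration = 29400 units ÷ 721 mL = 40.7767 units/mL
Rate = 1415.5 units/hr ÷ 40.7767 units/mL = 34.71345 mL/hr
Volume infused so far = 34.71345 mL/hr × 2.1 hr = 72.89825 mL
Volume remaining = 721 − 72.89825 = 648.1018 mL
New rate:
Dose = 20 units/kg/hr × 74.5 kg = 1490 units/hr
Rate = 1490 units/hr ÷ 40.7767 units/mL = 36.54048 mL/hr
Time remaining = 648.1018 mL ÷ 36.54048 mL/hr = 17.73654 hr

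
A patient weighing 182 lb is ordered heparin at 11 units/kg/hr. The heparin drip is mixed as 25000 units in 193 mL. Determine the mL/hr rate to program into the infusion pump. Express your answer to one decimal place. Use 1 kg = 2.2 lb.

7.0 mL/hr

Weight = 182 lb ÷ 2.2 lb/kg = 82.72727 kg
Dose = 11 units/kg/hr × 82.72727 kg = 910 units/hr
Concentration = 25000 units ÷ 193 mL = 129.5337 units/mL
Rate = 910 units/hr ÷ 129.5337 units/mL = 7.0252 mL/hr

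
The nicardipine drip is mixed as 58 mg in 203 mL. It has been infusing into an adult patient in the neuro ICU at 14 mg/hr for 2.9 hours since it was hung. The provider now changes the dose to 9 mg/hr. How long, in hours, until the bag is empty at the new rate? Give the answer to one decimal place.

1.9 hours

Initial rate:
Concentration = 58 mg ÷ 203 mL = 0.2857143 mg/mL
Rate = 14 mg/hr ÷ 0.2857143 mg/mL = 49 mL/hr
Volume infused so far = 49 mL/hr × 2.9 hr = 142.1 mL
Volume remaining = 203 − 142.1 = 60.9 mL
New rate:
Rate = 9 mg/hr ÷ 0.2857143 mg/mL = 31.5 mL/hr
Time remaining = 60.9 mL ÷ 31.5 mL/hr = 1.933333 hr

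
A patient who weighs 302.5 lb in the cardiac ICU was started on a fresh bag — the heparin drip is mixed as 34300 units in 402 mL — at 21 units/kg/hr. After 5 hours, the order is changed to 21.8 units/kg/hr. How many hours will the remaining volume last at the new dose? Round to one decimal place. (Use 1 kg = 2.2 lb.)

Initial rate:
Weight = 302.5 lb ÷ 2.2 lb/kg = 137.5 kg
Dose = 21 units/kg/hr × 137.5 kg = 2887.5 units/hr
Concentration = 34300 units ÷ 402 mL = 85.32338 units/mL
Rate = 2887.5 units/hr ÷ 85.32338 units/mL = 33.84184 mL/hr
Volume infused so far = 33.84184 mL/hr × 5 hr = 169.2092 mL
Volume remaining = 402 − 169.2092 = 232.7908 mL
New rate:
Dose = 21.8 units/kg/hr × 137.5 kg = 2997.5 units/hr
Rate = 2997.5 units/hr ÷ 85.32338 units/mL = 35.13105 mL/hr
Time remaining = 232.7908 mL ÷ 35.13105 mL/hr = 6.626355 hr

6.6 hours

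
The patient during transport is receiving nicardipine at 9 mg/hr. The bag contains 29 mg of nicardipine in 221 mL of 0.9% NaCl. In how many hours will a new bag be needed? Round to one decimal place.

3.2 hours

Concentration = 29 mg ÷ 221 mL = 0.1312217 mg/mL
Rate = 9 mg/hr ÷ 0.1312217 mg/mL = 68.58621 mL/hr
Duration = 221 mL ÷ 68.58621 mL/hr = 3.222222 hr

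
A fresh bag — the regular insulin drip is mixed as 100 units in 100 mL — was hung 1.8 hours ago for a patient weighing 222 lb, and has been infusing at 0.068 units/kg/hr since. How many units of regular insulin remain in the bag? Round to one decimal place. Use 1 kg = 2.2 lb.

Weight = 222 lb ÷ 2.2 lb/kg = 100.9091 kg
Dose = 0.068 units/kg/hr × 100.9091 kg = 6.861818 units/hr
Concentration = 100 units ÷ 100 mL = 1 units/mL
Rate = 6.861818 units/hr ÷ 1 units/mL = 6.861818 mL/hr
Volume infused = 6.861818 mL/hr × 1.8 hr = 12.35127 mL
Volume remaining = 100 − 12.35127 = 87.64873 mL
Drug remaining = 87.64873 mL × 1 units/mL = 87.64873 units

87.6 units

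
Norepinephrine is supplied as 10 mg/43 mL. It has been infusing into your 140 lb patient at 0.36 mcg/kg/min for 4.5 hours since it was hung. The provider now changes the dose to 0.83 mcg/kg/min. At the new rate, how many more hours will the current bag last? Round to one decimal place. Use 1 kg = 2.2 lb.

Initial rate:
Weight = 140 lb ÷ 2.2 lb/kg = 63.63636 kg
Dose = 0.36 mcg/kg/min × 63.63636 kg = 22.90909 mcg/min
22.90909 mcg/min × 60 min/hr = 1374.545 mcg/hr
Concentration = 10 mg ÷ 43 mL = 0.2325581 mg/mL = 232.5581 mcg/mL
Rate = 1374.545 mcg/hr ÷ 232.5581 mcg/mL = 5.910545 mL/hr
Volume infused so far = 5.910545 mL/hr × 4.5 hr = 26.59745 mL
Volume remaining = 43 − 26.59745 = 16.40255 mL
New rate:
Dose = 0.83 mcg/kg/min × 63.63636 kg = 52.81818 mcg/min
52.81818 mcg/min × 60 min/hr = 3169.091 mcg/hr
Rate = 3169.091 mcg/hr ÷ 232.5581 mcg/mL = 13.62709 mL/hr
Time remaining = 16.40255 mL ÷ 13.62709 mL/hr = 1.203672 hr

1.2 hours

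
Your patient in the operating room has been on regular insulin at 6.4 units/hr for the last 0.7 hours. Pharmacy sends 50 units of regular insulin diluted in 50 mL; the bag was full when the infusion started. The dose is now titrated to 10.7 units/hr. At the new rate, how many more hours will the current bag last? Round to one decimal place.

4.3 hours

Initial rate:
Concentration = 50 units ÷ 50 mL = 1 units/mL
Rate = 6.4 units/hr ÷ 1 units/mL = 6.4 mL/hr
Volume infused so far = 6.4 mL/hr × 0.7 hr = 4.48 mL
Volume remaining = 50 − 4.48 = 45.52 mL
New rate:
Rate = 10.7 units/hr ÷ 1 units/mL = 10.7 mL/hr
Time remaining = 45.52 mL ÷ 10.7 mL/hr = 4.254206 hr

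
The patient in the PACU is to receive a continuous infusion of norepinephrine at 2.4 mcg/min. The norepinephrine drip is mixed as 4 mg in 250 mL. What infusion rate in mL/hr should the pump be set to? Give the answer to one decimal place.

9.0 mL/hr

2.4 mcg/min × 60 min/hr = 144 mcg/hr
Concentration = 4 mg ÷ 250 mL = 0.016 mg/mL = 16 mcg/mL
Rate = 144 mcg/hr ÷ 16 mcg/mL = 9 mL/hr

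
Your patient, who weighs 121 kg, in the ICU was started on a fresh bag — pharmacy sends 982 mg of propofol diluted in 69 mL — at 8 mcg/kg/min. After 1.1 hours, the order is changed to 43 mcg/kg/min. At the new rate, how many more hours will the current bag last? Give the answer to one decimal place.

2.9 hours

Initial rate:
Dose = 8 mcg/kg/min × 121 kg = 968 mcg/min
968 mcg/min × 60 min/hr = 58080 mcg/hr
Concentration = 982 mg ÷ 69 mL = 14.23188 mg/mL = 14231.88 mcg/mL
Rate = 58080 mcg/hr ÷ 14231.88 mcg/mL = 4.080978 mL/hr
Volume infused so far = 4.080978 mL/hr × 1.1 hr = 4.489075 mL
Volume remaining = 69 − 4.489075 = 64.51092 mL
New rate:
Dose = 43 mcg/kg/min × 121 kg = 5203 mcg/min
5203 mcg/min × 60 min/hr = 312180 mcg/hr
Rate = 312180 mcg/hr ÷ 14231.88 mcg/mL = 21.93525 mL/hr
Time remaining = 64.51092 mL ÷ 21.93525 mL/hr = 2.94097 hr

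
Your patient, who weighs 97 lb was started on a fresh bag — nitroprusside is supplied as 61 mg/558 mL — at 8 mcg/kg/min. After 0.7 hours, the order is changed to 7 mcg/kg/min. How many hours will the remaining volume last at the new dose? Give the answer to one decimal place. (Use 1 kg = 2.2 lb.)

2.5 hours

Initial rate:
Weight = 97 lb ÷ 2.2 lb/kg = 44.09091 kg
Dose = 8 mcg/kg/min × 44.09091 kg = 352.7273 mcg/min
352.7273 mcg/min × 60 min/hr = 21163.64 mcg/hr
Concentration = 61 mg ÷ 558 mL = 0.109319 mg/mL = 109.319 mcg/mL
Rate = 21163.64 mcg/hr ÷ 109.319 mcg/mL = 193.5952 mL/hr
Volume infused so far = 193.5952 mL/hr × 0.7 hr = 135.5167 mL
Volume remaining = 558 − 135.5167 = 422.4833 mL
New rate:
Dose = 7 mcg/kg/min × 44.09091 kg = 308.6364 mcg/min
308.6364 mcg/min × 60 min/hr = 18518.18 mcg/hr
Rate = 18518.18 mcg/hr ÷ 109.319 mcg/mL = 169.3958 mL/hr
Time remaining = 422.4833 mL ÷ 169.3958 mL/hr = 2.49406 hr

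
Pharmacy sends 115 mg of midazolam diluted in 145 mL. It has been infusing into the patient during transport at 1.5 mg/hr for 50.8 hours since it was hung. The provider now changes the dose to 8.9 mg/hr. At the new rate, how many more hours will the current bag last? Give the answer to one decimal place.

4.4 hours

Initial rate:
Concentration = 115 mg ÷ 145 mL = 0.7931034 mg/mL
Rate = 1.5 mg/hr ÷ 0.7931034 mg/mL = 1.891304 mL/hr
Volume infused so far = 1.891304 mL/hr × 50.8 hr = 96.07826 mL
Volume remaining = 145 − 96.07826 = 48.92174 mL
New rate:
Rate = 8.9 mg/hr ÷ 0.7931034 mg/mL = 11.22174 mL/hr
Time remaining = 48.92174 mL ÷ 11.22174 mL/hr = 4.359551 hr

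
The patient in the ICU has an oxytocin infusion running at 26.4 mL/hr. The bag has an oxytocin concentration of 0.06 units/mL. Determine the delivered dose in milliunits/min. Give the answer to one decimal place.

Concentration = 0.06 units/mL = 60 milliunits/mL
Drug rate = 26.4 mL/hr × 60 milliunits/mL = 1584 milliunits/hr
1584 milliunits/hr ÷ 60 min/hr = 26.4 milliunits/min

26.4 milliunits/min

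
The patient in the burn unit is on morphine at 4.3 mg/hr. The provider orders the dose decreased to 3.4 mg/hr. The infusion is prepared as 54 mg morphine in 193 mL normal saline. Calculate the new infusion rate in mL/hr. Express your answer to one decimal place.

Concentration = 54 mg ÷ 193 mL = 0.2797927 mg/mL
Rate = 3.4 mg/hr ÷ 0.2797927 mg/mL = 12.15185 mL/hr

12.2 mL/hr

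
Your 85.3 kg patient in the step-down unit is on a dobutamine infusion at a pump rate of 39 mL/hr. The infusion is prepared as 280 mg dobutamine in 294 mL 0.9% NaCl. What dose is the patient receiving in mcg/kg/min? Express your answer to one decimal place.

Concentration = 280 mg ÷ 294 mL = 0.952381 mg/mL = 952.381 mcg/mL
Drug rate = 39 mL/hr × 952.381 mcg/mL = 37142.86 mcg/hr
37142.86 mcg/hr ÷ 60 min/hr = 619.0476 mcg/min
619.0476 mcg/min ÷ 85.3 kg = 7.257299 mcg/kg/min

7.3 mcg/kg/min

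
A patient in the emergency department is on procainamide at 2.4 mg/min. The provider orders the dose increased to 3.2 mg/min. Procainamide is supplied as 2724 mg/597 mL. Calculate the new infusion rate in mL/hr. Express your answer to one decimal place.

3.2 mg/min × 60 min/hr = 192 mg/hr
Concentration = 2724 mg ÷ 597 mL = 4.562814 mg/mL
Rate = 192 mg/hr ÷ 4.562814 mg/mL = 42.0793 mL/hr

42.1 mL/hr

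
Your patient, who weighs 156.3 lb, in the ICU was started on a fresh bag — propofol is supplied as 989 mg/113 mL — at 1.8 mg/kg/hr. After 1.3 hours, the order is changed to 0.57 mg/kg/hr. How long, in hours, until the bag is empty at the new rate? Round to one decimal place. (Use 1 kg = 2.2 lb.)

Initial rate:
Weight = 156.3 lb ÷ 2.2 lb/kg = 71.04545 kg
Dose = 1.8 mg/kg/hr × 71.04545 kg = 127.8818 mg/hr
Concentration = 989 mg ÷ 113 mL = 8.752212 mg/mL
Rate = 127.8818 mg/hr ÷ 8.752212 mg/mL = 14.61137 mL/hr
Volume infused so far = 14.61137 mL/hr × 1.3 hr = 18.99478 mL
Volume remaining = 113 − 18.99478 = 94.00522 mL
New rate:
Dose = 0.57 mg/kg/hr × 71.04545 kg = 40.49591 mg/hr
Rate = 40.49591 mg/hr ÷ 8.752212 mg/mL = 4.626934 mL/hr
Time remaining = 94.00522 mL ÷ 4.626934 mL/hr = 20.31696 hr

20.3 hours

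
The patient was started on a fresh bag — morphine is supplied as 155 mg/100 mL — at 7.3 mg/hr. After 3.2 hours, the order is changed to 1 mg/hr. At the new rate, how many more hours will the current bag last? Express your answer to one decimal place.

Initial rate:
Concentration = 155 mg ÷ 100 mL = 1.55 mg/mL
Rate = 7.3 mg/hr ÷ 1.55 mg/mL = 4.709677 mL/hr
Volume infused so far = 4.709677 mL/hr × 3.2 hr = 15.07097 mL
Volume remaining = 100 − 15.07097 = 84.92903 mL
New rate:
Rate = 1 mg/hr ÷ 1.55 mg/mL = 0.6451613 mL/hr
Time remaining = 84.92903 mL ÷ 0.6451613 mL/hr = 131.64 hr

131.6 hours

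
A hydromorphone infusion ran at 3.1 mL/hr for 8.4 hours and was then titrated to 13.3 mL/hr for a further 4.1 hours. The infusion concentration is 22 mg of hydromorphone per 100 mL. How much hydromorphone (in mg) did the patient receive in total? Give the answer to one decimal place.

17.7 mg

Concentration = 22 mg ÷ 100 mL = 0.22 mg/mL
Stage 1: 3.1 mL/hr × 8.4 hr = 26.04 mL → 26.04 mL × 0.22 mg/mL = 5.7288 mg
Stage 2: 13.3 mL/hr × 4.1 hr = 54.53 mL → 54.53 mL × 0.22 mg/mL = 11.9966 mg
Total = 5.7288 + 11.9966 = 17.7254 mg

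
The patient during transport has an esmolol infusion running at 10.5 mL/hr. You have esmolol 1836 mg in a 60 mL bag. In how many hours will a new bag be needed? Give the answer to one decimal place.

5.7 hours

Duration = 60 mL ÷ 10.5 mL/hr = 5.714286 hr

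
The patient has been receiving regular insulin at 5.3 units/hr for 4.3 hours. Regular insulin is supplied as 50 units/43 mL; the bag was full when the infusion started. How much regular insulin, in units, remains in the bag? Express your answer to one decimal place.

27.2 units

Concentration = 50 units ÷ 43 mL = 1.162791 units/mL
Rate = 5.3 units/hr ÷ 1.162791 units/mL = 4.558 mL/hr
Volume infused = 4.558 mL/hr × 4.3 hr = 19.5994 mL
Volume remaining = 43 − 19.5994 = 23.4006 mL
Drug remaining = 23.4006 mL × 1.162791 units/mL = 27.21 units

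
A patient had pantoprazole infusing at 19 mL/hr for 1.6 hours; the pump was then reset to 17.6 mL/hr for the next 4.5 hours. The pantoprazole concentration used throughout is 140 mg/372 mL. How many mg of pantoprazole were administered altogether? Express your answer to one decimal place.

Concentration = 140 mg ÷ 372 mL = 0.3763441 mg/mL
Stage 1: 19 mL/hr × 1.6 hr = 30.4 mL → 30.4 mL × 0.3763441 mg/mL = 11.44086 mg
Stage 2: 17.6 mL/hr × 4.5 hr = 79.2 mL → 79.2 mL × 0.3763441 mg/mL = 29.80645 mg
Total = 11.44086 + 29.80645 = 41.24731 mg

41.2 mg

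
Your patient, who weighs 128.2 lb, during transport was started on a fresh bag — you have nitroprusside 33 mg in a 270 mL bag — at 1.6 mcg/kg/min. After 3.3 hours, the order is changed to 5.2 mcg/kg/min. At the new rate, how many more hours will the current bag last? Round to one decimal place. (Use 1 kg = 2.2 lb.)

Initial rate:
Weight = 128.2 lb ÷ 2.2 lb/kg = 58.27273 kg
Dose = 1.6 mcg/kg/min × 58.27273 kg = 93.23636 mcg/min
93.23636 mcg/min × 60 min/hr = 5594.182 mcg/hr
Concentration = 33 mg ÷ 270 mL = 0.1222222 mg/mL = 122.2222 mcg/mL
Rate = 5594.182 mcg/hr ÷ 122.2222 mcg/mL = 45.77058 mL/hr
Volume infused so far = 45.77058 mL/hr × 3.3 hr = 151.0429 mL
Volume remaining = 270 − 151.0429 = 118.9571 mL
New rate:
Dose = 5.2 mcg/kg/min × 58.27273 kg = 303.0182 mcg/min
303.0182 mcg/min × 60 min/hr = 18181.09 mcg/hr
Rate = 18181.09 mcg/hr ÷ 122.2222 mcg/mL = 148.7544 mL/hr
Time remaining = 118.9571 mL ÷ 148.7544 mL/hr = 0.799688 hr

0.8 hours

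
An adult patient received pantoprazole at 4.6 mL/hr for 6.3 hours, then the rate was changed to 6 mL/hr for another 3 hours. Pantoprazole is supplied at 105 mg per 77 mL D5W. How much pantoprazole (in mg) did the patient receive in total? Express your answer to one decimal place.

Concentration = 105 mg ÷ 77 mL = 1.363636 mg/mL
Stage 1: 4.6 mL/hr × 6.3 hr = 28.98 mL → 28.98 mL × 1.363636 mg/mL = 39.51818 mg
Stage 2: 6 mL/hr × 3 hr = 18 mL → 18 mL × 1.363636 mg/mL = 24.54545 mg
Total = 39.51818 + 24.54545 = 64.06364 mg

64.1 mg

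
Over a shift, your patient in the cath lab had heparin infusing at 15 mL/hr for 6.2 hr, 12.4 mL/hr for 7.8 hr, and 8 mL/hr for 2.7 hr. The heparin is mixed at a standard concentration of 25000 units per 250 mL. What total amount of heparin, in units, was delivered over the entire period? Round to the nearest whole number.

Concentration = 25000 units ÷ 250 mL = 100 units/mL
Stage 1: 15 mL/hr × 6.2 hr = 93 mL → 93 mL × 100 units/mL = 9300 units
Stage 2: 12.4 mL/hr × 7.8 hr = 96.72 mL → 96.72 mL × 100 units/mL = 9672 units
Stage 3: 8 mL/hr × 2.7 hr = 21.6 mL → 21.6 mL × 100 units/mL = 2160 units
Total = 9300 + 9672 + 2160 = 21132 units

21132 units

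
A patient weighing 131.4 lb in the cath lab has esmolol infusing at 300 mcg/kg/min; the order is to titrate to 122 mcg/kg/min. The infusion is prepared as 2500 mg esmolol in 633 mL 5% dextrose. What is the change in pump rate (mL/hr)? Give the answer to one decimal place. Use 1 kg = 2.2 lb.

161.5 mL/hr

At the current dose:
Weight = 131.4 lb ÷ 2.2 lb/kg = 59.72727 kg
Dose = 300 mcg/kg/min × 59.72727 kg = 17918.18 mcg/min
17918.18 mcg/min × 60 min/hr = 1075091 mcg/hr
Concentration = 2500 mg ÷ 633 mL = 3.949447 mg/mL = 3949.447 mcg/mL
Rate = 1075091 mcg/hr ÷ 3949.447 mcg/mL = 272.213 mL/hr
At the new dose:
Dose = 122 mcg/kg/min × 59.72727 kg = 7286.727 mcg/min
7286.727 mcg/min × 60 min/hr = 437203.6 mcg/hr
Rate = 437203.6 mcg/hr ÷ 3949.447 mcg/mL = 110.7 mL/hr
Change = 110.7 − 272.213 = -161.5131 mL/hr → 161.5131 mL/hr decrease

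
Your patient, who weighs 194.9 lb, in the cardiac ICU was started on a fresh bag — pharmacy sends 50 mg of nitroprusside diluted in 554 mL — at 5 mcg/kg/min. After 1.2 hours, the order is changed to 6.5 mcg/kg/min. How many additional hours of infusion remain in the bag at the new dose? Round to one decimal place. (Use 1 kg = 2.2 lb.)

0.5 hours

Initial rate:
Weight = 194.9 lb ÷ 2.2 lb/kg = 88.59091 kg
Dose = 5 mcg/kg/min × 88.59091 kg = 442.9545 mcg/min
442.9545 mcg/min × 60 min/hr = 26577.27 mcg/hr
Concentration = 50 mg ÷ 554 mL = 0.09025271 mg/mL = 90.25271 mcg/mL
Rate = 26577.27 mcg/hr ÷ 90.25271 mcg/mL = 294.4762 mL/hr
Volume infused so far = 294.4762 mL/hr × 1.2 hr = 353.3714 mL
Volume remaining = 554 − 353.3714 = 200.6286 mL
New rate:
Dose = 6.5 mcg/kg/min × 88.59091 kg = 575.8409 mcg/min
575.8409 mcg/min × 60 min/hr = 34550.45 mcg/hr
Rate = 34550.45 mcg/hr ÷ 90.25271 mcg/mL = 382.819 mL/hr
Time remaining = 200.6286 mL ÷ 382.819 mL/hr = 0.524082 hr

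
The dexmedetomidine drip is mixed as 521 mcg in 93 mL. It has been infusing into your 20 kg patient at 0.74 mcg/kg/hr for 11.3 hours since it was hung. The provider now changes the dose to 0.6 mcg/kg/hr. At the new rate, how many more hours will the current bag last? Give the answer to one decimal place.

29.5 hours

Initial rate:
Dose = 0.74 mcg/kg/hr × 20 kg = 14.8 mcg/hr
Concentration = 521 mcg ÷ 93 mL = 5.602151 mcg/mL
Rate = 14.8 mcg/hr ÷ 5.602151 mcg/mL = 2.641843 mL/hr
Volume infused so far = 2.641843 mL/hr × 11.3 hr = 29.85282 mL
Volume remaining = 93 − 29.85282 = 63.14718 mL
New rate:
Dose = 0.6 mcg/kg/hr × 20 kg = 12 mcg/hr
Rate = 12 mcg/hr ÷ 5.602151 mcg/mL = 2.142035 mL/hr
Time remaining = 63.14718 mL ÷ 2.142035 mL/hr = 29.48 hr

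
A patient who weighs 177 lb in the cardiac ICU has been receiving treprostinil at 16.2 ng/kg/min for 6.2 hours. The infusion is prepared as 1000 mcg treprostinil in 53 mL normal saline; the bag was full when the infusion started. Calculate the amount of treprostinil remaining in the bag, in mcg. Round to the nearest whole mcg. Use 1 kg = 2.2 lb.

515 mcg

Weight = 177 lb ÷ 2.2 lb/kg = 80.45455 kg
Dose = 16.2 ng/kg/min × 80.45455 kg = 1303.364 ng/min
1303.364 ng/min × 60 min/hr = 78201.82 ng/hr
Concentration = 1000 mcg ÷ 53 mL = 18.86792 mcg/mL = 18867.92 ng/mL
Rate = 78201.82 ng/hr ÷ 18867.92 ng/mL = 4.144696 mL/hr
Volume infused = 4.144696 mL/hr × 6.2 hr = 25.69712 mL
Volume remaining = 53 − 25.69712 = 27.30288 mL
Drug remaining = 27.30288 mL × 18867.92 ng/mL = 515148.7 ng = 515.1487 mcg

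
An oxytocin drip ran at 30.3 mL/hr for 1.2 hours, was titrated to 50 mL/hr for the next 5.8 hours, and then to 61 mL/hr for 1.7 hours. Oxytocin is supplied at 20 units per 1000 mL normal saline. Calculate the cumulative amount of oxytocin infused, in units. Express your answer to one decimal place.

Concentration = 20 units ÷ 1000 mL = 0.02 units/mL
Stage 1: 30.3 mL/hr × 1.2 hr = 36.36 mL → 36.36 mL × 0.02 units/mL = 0.7272 units
Stage 2: 50 mL/hr × 5.8 hr = 290 mL → 290 mL × 0.02 units/mL = 5.8 units
Stage 3: 61 mL/hr × 1.7 hr = 103.7 mL → 103.7 mL × 0.02 units/mL = 2.074 units
Total = 0.7272 + 5.8 + 2.074 = 8.6012 units

8.6 units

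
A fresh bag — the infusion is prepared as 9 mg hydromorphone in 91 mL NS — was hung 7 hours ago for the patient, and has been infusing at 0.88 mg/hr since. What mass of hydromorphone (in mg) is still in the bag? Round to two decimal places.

Concentration = 9 mg ÷ 91 mL = 0.0989011 mg/mL
Rate = 0.88 mg/hr ÷ 0.0989011 mg/mL = 8.897778 mL/hr
Volume infused = 8.897778 mL/hr × 7 hr = 62.28444 mL
Volume remaining = 91 − 62.28444 = 28.71556 mL
Drug remaining = 28.71556 mL × 0.0989011 mg/mL = 2.84 mg

2.84 mg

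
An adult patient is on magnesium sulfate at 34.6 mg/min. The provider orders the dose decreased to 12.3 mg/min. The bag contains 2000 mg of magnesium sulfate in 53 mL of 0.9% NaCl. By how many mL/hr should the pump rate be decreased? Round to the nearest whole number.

At the current dose:
34.6 mg/min × 60 min/hr = 2076 mg/hr
Concentration = 2000 mg ÷ 53 mL = 37.73585 mg/mL
Rate = 2076 mg/hr ÷ 37.73585 mg/mL = 55.014 mL/hr
At the new dose:
12.3 mg/min × 60 min/hr = 738 mg/hr
Rate = 738 mg/hr ÷ 37.73585 mg/mL = 19.557 mL/hr
Change = 19.557 − 55.014 = -35.457 mL/hr → 35.457 mL/hr decrease

35 mL/hr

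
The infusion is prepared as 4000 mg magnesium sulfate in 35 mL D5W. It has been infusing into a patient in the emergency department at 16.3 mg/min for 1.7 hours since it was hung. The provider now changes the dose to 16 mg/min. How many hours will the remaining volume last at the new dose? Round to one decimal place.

Initial rate:
16.3 mg/min × 60 min/hr = 978 mg/hr
Concentration = 4000 mg ÷ 35 mL = 114.2857 mg/mL
Rate = 978 mg/hr ÷ 114.2857 mg/mL = 8.5575 mL/hr
Volume infused so far = 8.5575 mL/hr × 1.7 hr = 14.54775 mL
Volume remaining = 35 − 14.54775 = 20.45225 mL
New rate:
16 mg/min × 60 min/hr = 960 mg/hr
Rate = 960 mg/hr ÷ 114.2857 mg/mL = 8.4 mL/hr
Time remaining = 20.45225 mL ÷ 8.4 mL/hr = 2.434792 hr

2.4 hours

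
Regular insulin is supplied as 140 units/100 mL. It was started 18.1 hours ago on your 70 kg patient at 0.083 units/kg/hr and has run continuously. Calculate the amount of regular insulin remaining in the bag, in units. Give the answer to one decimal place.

Dose = 0.083 units/kg/hr × 70 kg = 5.81 units/hr
Concentration = 140 units ÷ 100 mL = 1.4 units/mL
Rate = 5.81 units/hr ÷ 1.4 units/mL = 4.15 mL/hr
Volume infused = 4.15 mL/hr × 18.1 hr = 75.115 mL
Volume remaining = 100 − 75.115 = 24.885 mL
Drug remaining = 24.885 mL × 1.4 units/mL = 34.839 units

34.8 units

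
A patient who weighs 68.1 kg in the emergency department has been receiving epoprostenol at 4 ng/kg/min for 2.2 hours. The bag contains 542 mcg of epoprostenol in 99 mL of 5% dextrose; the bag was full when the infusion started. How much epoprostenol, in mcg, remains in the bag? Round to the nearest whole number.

506 mcg

Dose = 4 ng/kg/min × 68.1 kg = 272.4 ng/min
272.4 ng/min × 60 min/hr = 16344 ng/hr
Concentration = 542 mcg ÷ 99 mL = 5.474747 mcg/mL = 5474.747 ng/mL
Rate = 16344 ng/hr ÷ 5474.747 ng/mL = 2.985343 mL/hr
Volume infused = 2.985343 mL/hr × 2.2 hr = 6.567755 mL
Volume remaining = 99 − 6.567755 = 92.43225 mL
Drug remaining = 92.43225 mL × 5474.747 ng/mL = 506043.2 ng = 506.0432 mcg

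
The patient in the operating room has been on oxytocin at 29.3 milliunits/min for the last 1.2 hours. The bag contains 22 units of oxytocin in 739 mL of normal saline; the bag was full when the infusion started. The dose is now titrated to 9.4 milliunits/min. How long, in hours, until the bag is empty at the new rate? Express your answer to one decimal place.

35.3 hours

Initial rate:
29.3 milliunits/min × 60 min/hr = 1758 milliunits/hr
Concentration = 22 units ÷ 739 mL = 0.02976996 units/mL = 29.76996 milliunits/mL
Rate = 1758 milliunits/hr ÷ 29.76996 milliunits/mL = 59.05282 mL/hr
Volume infused so far = 59.05282 mL/hr × 1.2 hr = 70.86338 mL
Volume remaining = 739 − 70.86338 = 668.1366 mL
New rate:
9.4 milliunits/min × 60 min/hr = 564 milliunits/hr
Rate = 564 milliunits/hr ÷ 29.76996 milliunits/mL = 18.94527 mL/hr
Time remaining = 668.1366 mL ÷ 18.94527 mL/hr = 35.26667 hr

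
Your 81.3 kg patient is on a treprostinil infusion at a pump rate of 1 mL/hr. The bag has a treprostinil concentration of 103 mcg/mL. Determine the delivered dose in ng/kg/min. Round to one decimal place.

21.1 ng/kg/min

Concentration = 103 mcg/mL = 103000 ng/mL
Drug rate = 1 mL/hr × 103000 ng/mL = 103000 ng/hr
103000 ng/hr ÷ 60 min/hr = 1716.667 ng/min
1716.667 ng/min ÷ 81.3 kg = 21.11521 ng/kg/min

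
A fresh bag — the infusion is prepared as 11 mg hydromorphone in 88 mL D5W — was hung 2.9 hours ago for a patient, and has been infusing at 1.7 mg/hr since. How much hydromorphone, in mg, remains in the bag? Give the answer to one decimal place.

Concentration = 11 mg ÷ 88 mL = 0.125 mg/mL
Rate = 1.7 mg/hr ÷ 0.125 mg/mL = 13.6 mL/hr
Volume infused = 13.6 mL/hr × 2.9 hr = 39.44 mL
Volume remaining = 88 − 39.44 = 48.56 mL
Drug remaining = 48.56 mL × 0.125 mg/mL = 6.07 mg

6.1 mg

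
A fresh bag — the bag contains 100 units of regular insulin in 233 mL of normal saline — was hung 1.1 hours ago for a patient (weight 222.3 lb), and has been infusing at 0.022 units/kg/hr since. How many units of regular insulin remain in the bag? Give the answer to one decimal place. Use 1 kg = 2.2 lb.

97.6 units

Weight = 222.3 lb ÷ 2.2 lb/kg = 101.0455 kg
Dose = 0.022 units/kg/hr × 101.0455 kg = 2.223 units/hr
Concentration = 100 units ÷ 233 mL = 0.4291845 units/mL
Rate = 2.223 units/hr ÷ 0.4291845 units/mL = 5.17959 mL/hr
Volume infused = 5.17959 mL/hr × 1.1 hr = 5.697549 mL
Volume remaining = 233 − 5.697549 = 227.3025 mL
Drug remaining = 227.3025 mL × 0.4291845 units/mL = 97.5547 units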